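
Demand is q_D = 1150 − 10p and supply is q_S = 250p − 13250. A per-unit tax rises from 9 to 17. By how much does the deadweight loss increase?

In inverse form: demand p = 115 − 0.1q, supply p = 53 + 0.004q.
Competitive equilibrium: 115 − 0.1q = 53 + 0.004q → q* = 596.1538, p* = 55.3846.
For a per-unit tax t: Δq = t/0.104, so DWL = ½·t·(t/0.104) = t²/0.208.
At t = 9: DWL = 389.423. At t = 17: DWL = 1389.423.
Increase = 1389.423 − 389.423 = 1000.

1000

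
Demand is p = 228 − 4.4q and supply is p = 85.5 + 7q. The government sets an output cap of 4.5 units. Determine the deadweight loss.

Competitive equilibrium: 228 − 4.4q = 85.5 + 7q → q* = 12.5, p* = 173.
At q = 4.5: demand price = 228 − 4.4·4.5 = 208.2; supply price = 85.5 + 7·4.5 = 117.
Δq = 12.5 − 4.5 = 8; wedge = 208.2 − 117 = 91.2.
Deadweight loss = ½ × 8 × 91.2 = 364.80.

364.80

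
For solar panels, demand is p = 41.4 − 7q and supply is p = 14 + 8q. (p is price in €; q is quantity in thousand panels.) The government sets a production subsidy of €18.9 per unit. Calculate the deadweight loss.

€11.907 thousand

Competitive equilibrium: 41.4 − 7q = 14 + 8q → q* = 1.8267, p* = 28.6133.
The subsidy lowers effective supply by 18.9: p = 8q − 4.9.
New quantity: 41.4 − 7q = 8q − 4.9 → q' = 3.0867.
Overproduction Δq = 3.0867 − 1.8267 = 1.26; wedge = subsidy = 18.9.
DWL = ½ × 1.26 × 18.9 = €11.907 thousand.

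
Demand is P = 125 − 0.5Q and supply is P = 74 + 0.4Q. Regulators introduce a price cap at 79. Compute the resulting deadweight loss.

Competitive equilibrium: 125 − 0.5Q = 74 + 0.4Q → Q* = 56.6667, P* = 96.6667.
At the ceiling P = 79, quantity supplied = (79 − 74)/0.4 = 12.5.
Willingness to pay at Q' = 12.5: 125 − 0.5·12.5 = 118.75.
ΔQ = 56.6667 − 12.5 = 44.1667; wedge = 118.75 − 79 = 39.75.
DWL = ½ × 44.1667 × 39.75 = 877.81.

877.81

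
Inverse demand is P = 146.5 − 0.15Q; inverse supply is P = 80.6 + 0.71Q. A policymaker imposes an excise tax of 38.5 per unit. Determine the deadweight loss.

Competitive equilibrium: 146.5 − 0.15Q = 80.6 + 0.71Q → Q* = 76.6279, P* = 135.0058.
With the tax, the buyer price exceeds the seller price by 38.5: (146.5 − 0.15Q) − (80.6 + 0.71Q) = 38.5 → Q' = 31.8605.
ΔQ = 76.6279 − 31.8605 = 44.7674; the wedge equals the tax, 38.5.
The triangle = ½ × 44.7674 × 38.5 = 861.77.

861.77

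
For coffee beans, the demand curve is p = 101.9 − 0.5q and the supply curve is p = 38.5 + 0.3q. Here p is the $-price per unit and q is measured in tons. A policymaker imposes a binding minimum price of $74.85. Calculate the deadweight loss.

Competitive equilibrium: 101.9 − 0.5q = 38.5 + 0.3q → q* = 79.25, p* = 62.275.
At the floor p = 74.85, quantity demanded = (101.9 − 74.85)/0.5 = 54.1.
Sellers' marginal cost at q' = 54.1: 38.5 + 0.3·54.1 = 54.73.
Δq = 79.25 − 54.1 = 25.15; wedge = 74.85 − 54.73 = 20.12.
The triangle = ½ × 25.15 × 20.12 = $253.009.

$253.009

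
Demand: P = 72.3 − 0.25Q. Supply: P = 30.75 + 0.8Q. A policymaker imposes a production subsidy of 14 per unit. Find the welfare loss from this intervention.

Competitive equilibrium: 72.3 − 0.25Q = 30.75 + 0.8Q → Q* = 39.5714, P* = 62.4071.
The subsidy lowers effective supply by 14: P = 16.75 + 0.8Q.
New quantity: 72.3 − 0.25Q = 16.75 + 0.8Q → Q' = 52.9048.
Overproduction ΔQ = 52.9048 − 39.5714 = 13.3334; wedge = subsidy = 14.
The triangle = ½ × 13.3334 × 14 = 93.33.

93.33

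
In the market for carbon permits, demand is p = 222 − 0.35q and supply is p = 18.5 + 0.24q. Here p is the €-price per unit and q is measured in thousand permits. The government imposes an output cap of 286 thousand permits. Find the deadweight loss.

Competitive equilibrium: 222 − 0.35q = 18.5 + 0.24q → q* = 344.9153, p* = 101.2797.
At q = 286: demand price = 222 − 0.35·286 = 121.9; supply price = 18.5 + 0.24·286 = 87.14.
Δq = 344.9153 − 286 = 58.9153; wedge = 121.9 − 87.14 = 34.76.
The triangle = ½ × 58.9153 × 34.76 = €1023.95 thousand.

€1023.95 thousand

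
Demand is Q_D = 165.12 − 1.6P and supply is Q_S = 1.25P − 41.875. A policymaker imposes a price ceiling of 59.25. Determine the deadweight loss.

In inverse form: demand P = 103.2 − 0.625Q, supply P = 33.5 + 0.8Q.
Competitive equilibrium: 103.2 − 0.625Q = 33.5 + 0.8Q → Q* = 48.9123, P* = 72.6298.
At the ceiling P = 59.25, quantity supplied = (59.25 − 33.5)/0.8 = 32.1875.
Willingness to pay at Q' = 32.1875: 103.2 − 0.625·32.1875 = 83.0828.
ΔQ = 48.9123 − 32.1875 = 16.7248; wedge = 83.0828 − 59.25 = 23.8328.
Deadweight loss = ½ × 16.7248 × 23.8328 = 199.30.

199.30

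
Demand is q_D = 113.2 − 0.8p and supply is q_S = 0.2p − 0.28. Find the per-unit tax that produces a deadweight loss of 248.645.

55.75

In inverse form: demand p = 141.5 − 1.25q, supply p = 1.4 + 5q.
Competitive equilibrium: 141.5 − 1.25q = 1.4 + 5q → q* = 22.416, p* = 113.48.
A tax t gives Δq = t/6.25 and wedge t, so DWL = t²/12.5.
t²/12.5 = 248.645 → t² = 3108.0625 → t = 55.75.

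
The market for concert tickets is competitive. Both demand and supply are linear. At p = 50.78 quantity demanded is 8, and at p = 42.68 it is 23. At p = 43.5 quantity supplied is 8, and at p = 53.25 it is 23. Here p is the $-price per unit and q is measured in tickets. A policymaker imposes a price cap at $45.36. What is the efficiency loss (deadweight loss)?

$6.31

Demand slope = (42.68 − 50.78)/(23 − 8) = −0.54, so p = 55.1 − 0.54q.
Supply slope = (53.25 − 43.5)/(23 − 8) = 0.65, so p = 38.3 + 0.65q.
Competitive equilibrium: 55.1 − 0.54q = 38.3 + 0.65q → q* = 14.1176, p* = 47.4765.
At the ceiling p = 45.36, quantity supplied = (45.36 − 38.3)/0.65 = 10.8615.
Willingness to pay at q' = 10.8615: 55.1 − 0.54·10.8615 = 49.2348.
Δq = 14.1176 − 10.8615 = 3.2561; wedge = 49.2348 − 45.36 = 3.8748.
Welfare loss = ½ × 3.2561 × 3.8748 = $6.31.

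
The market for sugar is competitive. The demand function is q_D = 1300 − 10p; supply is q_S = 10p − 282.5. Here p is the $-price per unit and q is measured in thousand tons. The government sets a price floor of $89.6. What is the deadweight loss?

In inverse form: demand p = 130 − 0.1q, supply p = 28.25 + 0.1q.
Competitive equilibrium: 130 − 0.1q = 28.25 + 0.1q → q* = 508.75, p* = 79.125.
At the floor p = 89.6, quantity demanded = (130 − 89.6)/0.1 = 404.
Sellers' marginal cost at q' = 404: 28.25 + 0.1·404 = 68.65.
Δq = 508.75 − 404 = 104.75; wedge = 89.6 − 68.65 = 20.95.
DWL = ½ × 104.75 × 20.95 = $1097.26 thousand.

$1097.26 thousand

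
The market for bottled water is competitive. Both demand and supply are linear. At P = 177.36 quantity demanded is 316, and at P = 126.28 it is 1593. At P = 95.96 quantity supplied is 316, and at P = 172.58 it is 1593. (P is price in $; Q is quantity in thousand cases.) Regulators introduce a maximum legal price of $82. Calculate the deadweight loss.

Demand slope = (126.28 − 177.36)/(1593 − 316) = −0.04, so P = 190 − 0.04Q.
Supply slope = (172.58 − 95.96)/(1593 − 316) = 0.06, so P = 77 + 0.06Q.
Competitive equilibrium: 190 − 0.04Q = 77 + 0.06Q → Q* = 1130, P* = 144.8.
At the ceiling P = 82, quantity supplied = (82 − 77)/0.06 = 83.33333.
Willingness to pay at Q' = 83.33333: 190 − 0.04·83.33333 = 186.66667.
ΔQ = 1130 − 83.33333 = 1046.66667; wedge = 186.66667 − 82 = 104.66667.
DWL = ½ × 1046.66667 × 104.66667 = $54775.56 thousand.

$54775.56 thousand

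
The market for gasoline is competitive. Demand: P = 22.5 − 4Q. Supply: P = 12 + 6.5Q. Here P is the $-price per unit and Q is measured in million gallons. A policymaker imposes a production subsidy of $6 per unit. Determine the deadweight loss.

Competitive equilibrium: 22.5 − 4Q = 12 + 6.5Q → Q* = 1, P* = 18.5.
The subsidy lowers effective supply by 6: P = 6 + 6.5Q.
New quantity: 22.5 − 4Q = 6 + 6.5Q → Q' = 1.5714.
Overproduction ΔQ = 1.5714 − 1 = 0.5714; wedge = subsidy = 6.
Deadweight loss = ½ × 0.5714 × 6 = $1.71 million.

$1.71 million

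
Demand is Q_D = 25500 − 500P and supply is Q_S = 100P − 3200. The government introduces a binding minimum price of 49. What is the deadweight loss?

In inverse form: demand P = 51 − 0.002Q, supply P = 32 + 0.01Q.
Competitive equilibrium: 51 − 0.002Q = 32 + 0.01Q → Q* = 1583.3333, P* = 47.8333.
At the floor P = 49, quantity demanded = (51 − 49)/0.002 = 1000.
Sellers' marginal cost at Q' = 1000: 32 + 0.01·1000 = 42.
ΔQ = 1583.3333 − 1000 = 583.3333; wedge = 49 − 42 = 7.
The triangle = ½ × 583.3333 × 7 = 2041.67.

2041.67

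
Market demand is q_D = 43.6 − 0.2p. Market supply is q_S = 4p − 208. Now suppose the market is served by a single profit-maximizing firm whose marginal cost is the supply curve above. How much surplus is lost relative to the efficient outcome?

624.48

In inverse form: demand p = 218 − 5q, supply p = 52 + 0.25q.
Competitive equilibrium: 218 − 5q = 52 + 0.25q → q* = 31.619, p* = 59.9048.
Marginal revenue: MR = 218 − 10q. Set MR = MC: 218 − 10q = 52 + 0.25q → q_m = 16.1951.
Price p_m = 218 − 5·16.1951 = 137.0245; MC(q_m) = 52 + 0.25·16.1951 = 56.0488.
Competitive q* = 31.619, so Δq = 15.4239; wedge = 137.0245 − 56.0488 = 80.9757.
Welfare loss = ½ × 15.4239 × 80.9757 = 624.48.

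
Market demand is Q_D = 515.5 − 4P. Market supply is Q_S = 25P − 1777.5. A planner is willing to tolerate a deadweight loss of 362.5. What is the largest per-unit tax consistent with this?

In inverse form: demand P = 128.875 − 0.25Q, supply P = 71.1 + 0.04Q.
Competitive equilibrium: 128.875 − 0.25Q = 71.1 + 0.04Q → Q* = 199.2241, P* = 79.069.
A tax t gives ΔQ = t/0.29 and wedge t, so DWL = t²/0.58.
t²/0.58 = 362.5 → t² = 210.25 → t = 14.5.

14.5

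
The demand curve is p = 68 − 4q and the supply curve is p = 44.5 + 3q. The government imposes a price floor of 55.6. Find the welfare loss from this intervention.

0.23

Competitive equilibrium: 68 − 4q = 44.5 + 3q → q* = 3.3571, p* = 54.5714.
At the floor p = 55.6, quantity demanded = (68 − 55.6)/4 = 3.1.
Sellers' marginal cost at q' = 3.1: 44.5 + 3·3.1 = 53.8.
Δq = 3.3571 − 3.1 = 0.2571; wedge = 55.6 − 53.8 = 1.8.
DWL = ½ × 0.2571 × 1.8 = 0.23.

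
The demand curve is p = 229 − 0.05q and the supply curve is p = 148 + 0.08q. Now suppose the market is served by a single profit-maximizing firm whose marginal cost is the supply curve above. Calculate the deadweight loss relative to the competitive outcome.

1947.12

Competitive equilibrium: 229 − 0.05q = 148 + 0.08q → q* = 623.0769, p* = 197.8462.
Marginal revenue: MR = 229 − 0.1q. Set MR = MC: 229 − 0.1q = 148 + 0.08q → q_m = 450.
Price p_m = 229 − 0.05·450 = 206.5; MC(q_m) = 148 + 0.08·450 = 184.
Competitive q* = 623.0769, so Δq = 173.0769; wedge = 206.5 − 184 = 22.5.
Deadweight loss = ½ × 173.0769 × 22.5 = 1947.12.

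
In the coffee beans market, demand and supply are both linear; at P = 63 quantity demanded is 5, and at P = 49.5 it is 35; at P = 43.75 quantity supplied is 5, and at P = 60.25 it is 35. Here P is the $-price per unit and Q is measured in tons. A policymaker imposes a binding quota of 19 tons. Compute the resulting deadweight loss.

$13.78

Demand slope = (49.5 − 63)/(35 − 5) = −0.45, so P = 65.25 − 0.45Q.
Supply slope = (60.25 − 43.75)/(35 − 5) = 0.55, so P = 41 + 0.55Q.
Competitive equilibrium: 65.25 − 0.45Q = 41 + 0.55Q → Q* = 24.25, P* = 54.3375.
At Q = 19: demand price = 65.25 − 0.45·19 = 56.7; supply price = 41 + 0.55·19 = 51.45.
ΔQ = 24.25 − 19 = 5.25; wedge = 56.7 − 51.45 = 5.25.
Welfare loss = ½ × 5.25 × 5.25 = $13.78.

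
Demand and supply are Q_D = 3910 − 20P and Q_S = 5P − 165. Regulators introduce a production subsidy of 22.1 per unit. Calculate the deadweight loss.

976.82

In inverse form: demand P = 195.5 − 0.05Q, supply P = 33 + 0.2Q.
Competitive equilibrium: 195.5 − 0.05Q = 33 + 0.2Q → Q* = 650, P* = 163.
The subsidy lowers effective supply by 22.1: P = 10.9 + 0.2Q.
New quantity: 195.5 − 0.05Q = 10.9 + 0.2Q → Q' = 738.4.
Overproduction ΔQ = 738.4 − 650 = 88.4; wedge = subsidy = 22.1.
The triangle = ½ × 88.4 × 22.1 = 976.82.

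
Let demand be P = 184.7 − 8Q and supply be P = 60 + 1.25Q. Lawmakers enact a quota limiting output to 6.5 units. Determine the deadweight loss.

Competitive equilibrium: 184.7 − 8Q = 60 + 1.25Q → Q* = 13.4811, P* = 76.8514.
At Q = 6.5: demand price = 184.7 − 8·6.5 = 132.7; supply price = 60 + 1.25·6.5 = 68.125.
ΔQ = 13.4811 − 6.5 = 6.9811; wedge = 132.7 − 68.125 = 64.575.
DWL = ½ × 6.9811 × 64.575 = 225.40.

225.40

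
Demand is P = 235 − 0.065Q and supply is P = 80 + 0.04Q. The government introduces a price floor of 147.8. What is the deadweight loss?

951.89

Competitive equilibrium: 235 − 0.065Q = 80 + 0.04Q → Q* = 1476.1905, P* = 139.0476.
At the floor P = 147.8, quantity demanded = (235 − 147.8)/0.065 = 1341.5385.
Sellers' marginal cost at Q' = 1341.5385: 80 + 0.04·1341.5385 = 133.6615.
ΔQ = 1476.1905 − 1341.5385 = 134.652; wedge = 147.8 − 133.6615 = 14.1385.
The triangle = ½ × 134.652 × 14.1385 = 951.89.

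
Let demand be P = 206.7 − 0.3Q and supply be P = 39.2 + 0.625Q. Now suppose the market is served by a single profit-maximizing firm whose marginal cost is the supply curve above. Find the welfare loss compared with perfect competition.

909.55

Competitive equilibrium: 206.7 − 0.3Q = 39.2 + 0.625Q → Q* = 181.0811, P* = 152.3757.
Marginal revenue: MR = 206.7 − 0.6Q. Set MR = MC: 206.7 − 0.6Q = 39.2 + 0.625Q → Q_m = 136.7347.
Price P_m = 206.7 − 0.3·136.7347 = 165.6796; MC(Q_m) = 39.2 + 0.625·136.7347 = 124.6592.
Competitive Q* = 181.0811, so ΔQ = 44.3464; wedge = 165.6796 − 124.6592 = 41.0204.
DWL = ½ × 44.3464 × 41.0204 = 909.55.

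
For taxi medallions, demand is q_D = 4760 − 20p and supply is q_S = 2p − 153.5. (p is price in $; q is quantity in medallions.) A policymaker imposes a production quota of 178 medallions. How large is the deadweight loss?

$3648.38

In inverse form: demand p = 238 − 0.05q, supply p = 76.75 + 0.5q.
Competitive equilibrium: 238 − 0.05q = 76.75 + 0.5q → q* = 293.1818, p* = 223.3409.
At q = 178: demand price = 238 − 0.05·178 = 229.1; supply price = 76.75 + 0.5·178 = 165.75.
Δq = 293.1818 − 178 = 115.1818; wedge = 229.1 − 165.75 = 63.35.
Deadweight loss = ½ × 115.1818 × 63.35 = $3648.38.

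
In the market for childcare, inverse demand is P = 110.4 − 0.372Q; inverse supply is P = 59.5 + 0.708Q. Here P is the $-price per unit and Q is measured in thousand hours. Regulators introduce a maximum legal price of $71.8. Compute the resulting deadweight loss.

$478.15 thousand

Competitive equilibrium: 110.4 − 0.372Q = 59.5 + 0.708Q → Q* = 47.1296, P* = 92.8678.
At the ceiling P = 71.8, quantity supplied = (71.8 − 59.5)/0.708 = 17.3729.
Willingness to pay at Q' = 17.3729: 110.4 − 0.372·17.3729 = 103.9373.
ΔQ = 47.1296 − 17.3729 = 29.7567; wedge = 103.9373 − 71.8 = 32.1373.
Deadweight loss = ½ × 29.7567 × 32.1373 = $478.15 thousand.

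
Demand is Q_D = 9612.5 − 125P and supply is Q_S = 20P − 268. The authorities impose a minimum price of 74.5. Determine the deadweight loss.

18320.78

In inverse form: demand P = 76.9 − 0.008Q, supply P = 13.4 + 0.05Q.
Competitive equilibrium: 76.9 − 0.008Q = 13.4 + 0.05Q → Q* = 1094.8276, P* = 68.1414.
At the floor P = 74.5, quantity demanded = (76.9 − 74.5)/0.008 = 300.
Sellers' marginal cost at Q' = 300: 13.4 + 0.05·300 = 28.4.
ΔQ = 1094.8276 − 300 = 794.8276; wedge = 74.5 − 28.4 = 46.1.
DWL = ½ × 794.8276 × 46.1 = 18320.78.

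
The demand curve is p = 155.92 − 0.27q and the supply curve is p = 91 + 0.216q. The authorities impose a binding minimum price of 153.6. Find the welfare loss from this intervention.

3796.13

Competitive equilibrium: 155.92 − 0.27q = 91 + 0.216q → q* = 133.58025, p* = 119.85333.
At the floor p = 153.6, quantity demanded = (155.92 − 153.6)/0.27 = 8.59259.
Sellers' marginal cost at q' = 8.59259: 91 + 0.216·8.59259 = 92.856.
Δq = 133.58025 − 8.59259 = 124.98766; wedge = 153.6 − 92.856 = 60.744.
The triangle = ½ × 124.98766 × 60.744 = 3796.13.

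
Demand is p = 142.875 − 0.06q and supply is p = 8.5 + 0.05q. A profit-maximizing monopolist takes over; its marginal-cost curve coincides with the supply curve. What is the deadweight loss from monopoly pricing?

Competitive equilibrium: 142.875 − 0.06q = 8.5 + 0.05q → q* = 1221.5909091, p* = 69.5795455.
Marginal revenue: MR = 142.875 − 0.12q. Set MR = MC: 142.875 − 0.12q = 8.5 + 0.05q → q_m = 790.4411765.
Price p_m = 142.875 − 0.06·790.4411765 = 95.4485294; MC(q_m) = 8.5 + 0.05·790.4411765 = 48.0220588.
Competitive q* = 1221.5909091, so Δq = 431.1497326; wedge = 95.4485294 − 48.0220588 = 47.4264706.
Welfare loss = ½ × 431.1497326 × 47.4264706 = 10223.96.

10223.96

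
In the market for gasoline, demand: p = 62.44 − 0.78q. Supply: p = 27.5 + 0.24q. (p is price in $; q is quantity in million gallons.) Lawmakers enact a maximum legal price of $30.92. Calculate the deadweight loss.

Competitive equilibrium: 62.44 − 0.78q = 27.5 + 0.24q → q* = 34.2549, p* = 35.7212.
At the ceiling p = 30.92, quantity supplied = (30.92 − 27.5)/0.24 = 14.25.
Willingness to pay at q' = 14.25: 62.44 − 0.78·14.25 = 51.325.
Δq = 34.2549 − 14.25 = 20.0049; wedge = 51.325 − 30.92 = 20.405.
The triangle = ½ × 20.0049 × 20.405 = $204.10 million.

$204.10 million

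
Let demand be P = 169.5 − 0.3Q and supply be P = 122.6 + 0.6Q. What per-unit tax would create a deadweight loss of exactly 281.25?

22.5

Competitive equilibrium: 169.5 − 0.3Q = 122.6 + 0.6Q → Q* = 52.1111, P* = 153.8667.
A tax t gives ΔQ = t/0.9 and wedge t, so DWL = t²/1.8.
t²/1.8 = 281.25 → t² = 506.25 → t = 22.5.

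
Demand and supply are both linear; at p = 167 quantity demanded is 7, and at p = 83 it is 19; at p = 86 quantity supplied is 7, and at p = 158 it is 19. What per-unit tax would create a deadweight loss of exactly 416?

Demand slope = (83 − 167)/(19 − 7) = −7, so p = 216 − 7q.
Supply slope = (158 − 86)/(19 − 7) = 6, so p = 44 + 6q.
Competitive equilibrium: 216 − 7q = 44 + 6q → q* = 13.2308, p* = 123.3846.
A tax t gives Δq = t/13 and wedge t, so DWL = t²/26.
t²/26 = 416 → t² = 10816 → t = 104.

104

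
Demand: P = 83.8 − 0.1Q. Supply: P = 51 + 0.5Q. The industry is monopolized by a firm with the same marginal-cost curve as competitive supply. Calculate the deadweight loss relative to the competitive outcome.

Competitive equilibrium: 83.8 − 0.1Q = 51 + 0.5Q → Q* = 54.6667, P* = 78.3333.
Marginal revenue: MR = 83.8 − 0.2Q. Set MR = MC: 83.8 − 0.2Q = 51 + 0.5Q → Q_m = 46.8571.
Price P_m = 83.8 − 0.1·46.8571 = 79.1143; MC(Q_m) = 51 + 0.5·46.8571 = 74.4286.
Competitive Q* = 54.6667, so ΔQ = 7.8096; wedge = 79.1143 − 74.4286 = 4.6857.
Welfare loss = ½ × 7.8096 × 4.6857 = 18.30.

18.30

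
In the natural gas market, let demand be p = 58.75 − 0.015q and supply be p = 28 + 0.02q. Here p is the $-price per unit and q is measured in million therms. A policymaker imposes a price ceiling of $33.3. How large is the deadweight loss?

$6588.22 million

Competitive equilibrium: 58.75 − 0.015q = 28 + 0.02q → q* = 878.5714, p* = 45.5714.
At the ceiling p = 33.3, quantity supplied = (33.3 − 28)/0.02 = 265.
Willingness to pay at q' = 265: 58.75 − 0.015·265 = 54.775.
Δq = 878.5714 − 265 = 613.5714; wedge = 54.775 − 33.3 = 21.475.
Welfare loss = ½ × 613.5714 × 21.475 = $6588.22 million.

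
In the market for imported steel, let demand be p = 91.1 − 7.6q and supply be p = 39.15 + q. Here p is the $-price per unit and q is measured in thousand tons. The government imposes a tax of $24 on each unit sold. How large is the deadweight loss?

Competitive equilibrium: 91.1 − 7.6q = 39.15 + q → q* = 6.0407, p* = 45.1907.
With the tax, the buyer price exceeds the seller price by 24: (91.1 − 7.6q) − (39.15 + q) = 24 → q' = 3.25.
Δq = 6.0407 − 3.25 = 2.7907; the wedge equals the tax, 24.
The triangle = ½ × 2.7907 × 24 = $33.49 thousand.

$33.49 thousand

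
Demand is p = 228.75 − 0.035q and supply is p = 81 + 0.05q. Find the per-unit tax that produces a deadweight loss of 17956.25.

Competitive equilibrium: 228.75 − 0.035q = 81 + 0.05q → q* = 1738.2353, p* = 167.9118.
A tax t gives Δq = t/0.085 and wedge t, so DWL = t²/0.17.
t²/0.17 = 17956.25 → t² = 3052.5625 → t = 55.25.

55.25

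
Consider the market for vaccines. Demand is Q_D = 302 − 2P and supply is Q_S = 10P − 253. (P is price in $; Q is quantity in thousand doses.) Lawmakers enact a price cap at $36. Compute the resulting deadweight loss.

In inverse form: demand P = 151 − 0.5Q, supply P = 25.3 + 0.1Q.
Competitive equilibrium: 151 − 0.5Q = 25.3 + 0.1Q → Q* = 209.5, P* = 46.25.
At the ceiling P = 36, quantity supplied = (36 − 25.3)/0.1 = 107.
Willingness to pay at Q' = 107: 151 − 0.5·107 = 97.5.
ΔQ = 209.5 − 107 = 102.5; wedge = 97.5 − 36 = 61.5.
The triangle = ½ × 102.5 × 61.5 = $3151.875 thousand.

$3151.875 thousand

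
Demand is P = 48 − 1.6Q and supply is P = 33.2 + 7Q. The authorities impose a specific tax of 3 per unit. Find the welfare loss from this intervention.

0.52

Competitive equilibrium: 48 − 1.6Q = 33.2 + 7Q → Q* = 1.7209, P* = 45.2465.
With the tax, the buyer price exceeds the seller price by 3: (48 − 1.6Q) − (33.2 + 7Q) = 3 → Q' = 1.3721.
ΔQ = 1.7209 − 1.3721 = 0.3488; the wedge equals the tax, 3.
Deadweight loss = ½ × 0.3488 × 3 = 0.52.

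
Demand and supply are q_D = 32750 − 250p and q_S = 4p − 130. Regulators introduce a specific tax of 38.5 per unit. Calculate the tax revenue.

9094.49

In inverse form: demand p = 131 − 0.004q, supply p = 32.5 + 0.25q.
Competitive equilibrium: 131 − 0.004q = 32.5 + 0.25q → q* = 387.7953, p* = 129.4488.
With the tax, the buyer price exceeds the seller price by 38.5: (131 − 0.004q) − (32.5 + 0.25q) = 38.5 → q' = 236.2205.
Tax revenue = 38.5 × 236.2205 = 9094.49.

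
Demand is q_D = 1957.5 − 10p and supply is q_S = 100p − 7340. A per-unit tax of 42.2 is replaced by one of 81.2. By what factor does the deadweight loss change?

In inverse form: demand p = 195.75 − 0.1q, supply p = 73.4 + 0.01q.
Competitive equilibrium: 195.75 − 0.1q = 73.4 + 0.01q → q* = 1112.2727, p* = 84.5227.
For a per-unit tax t: Δq = t/0.11, so DWL = ½·t·(t/0.11) = t²/0.22.
At t = 42.2: DWL = 8094.727. At t = 81.2: DWL = 29970.182.
Ratio = (81.2/42.2)² = 3.702.

3.702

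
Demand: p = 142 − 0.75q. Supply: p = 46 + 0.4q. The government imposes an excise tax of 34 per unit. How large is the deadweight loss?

Competitive equilibrium: 142 − 0.75q = 46 + 0.4q → q* = 83.4783, p* = 79.3913.
With the tax, the buyer price exceeds the seller price by 34: (142 − 0.75q) − (46 + 0.4q) = 34 → q' = 53.913.
Δq = 83.4783 − 53.913 = 29.5653; the wedge equals the tax, 34.
Deadweight loss = ½ × 29.5653 × 34 = 502.61.

502.61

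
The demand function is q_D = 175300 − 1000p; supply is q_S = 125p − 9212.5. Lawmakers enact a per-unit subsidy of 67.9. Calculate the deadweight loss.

256133.89

In inverse form: demand p = 175.3 − 0.001q, supply p = 73.7 + 0.008q.
Competitive equilibrium: 175.3 − 0.001q = 73.7 + 0.008q → q* = 11288.8889, p* = 164.0111.
The subsidy lowers effective supply by 67.9: p = 5.8 + 0.008q.
New quantity: 175.3 − 0.001q = 5.8 + 0.008q → q' = 18833.3333.
Overproduction Δq = 18833.3333 − 11288.8889 = 7544.4444; wedge = subsidy = 67.9.
DWL = ½ × 7544.4444 × 67.9 = 256133.89.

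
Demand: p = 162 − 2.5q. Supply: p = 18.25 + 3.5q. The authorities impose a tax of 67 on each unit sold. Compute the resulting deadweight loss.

374.08

Competitive equilibrium: 162 − 2.5q = 18.25 + 3.5q → q* = 23.9583, p* = 102.1042.
With the tax, the buyer price exceeds the seller price by 67: (162 − 2.5q) − (18.25 + 3.5q) = 67 → q' = 12.7917.
Δq = 23.9583 − 12.7917 = 11.1666; the wedge equals the tax, 67.
The triangle = ½ × 11.1666 × 67 = 374.08.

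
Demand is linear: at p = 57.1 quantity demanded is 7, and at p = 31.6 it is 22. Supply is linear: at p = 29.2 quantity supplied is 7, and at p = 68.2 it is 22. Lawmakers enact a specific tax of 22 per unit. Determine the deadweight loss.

Demand slope = (31.6 − 57.1)/(22 − 7) = −1.7, so p = 69 − 1.7q.
Supply slope = (68.2 − 29.2)/(22 − 7) = 2.6, so p = 11 + 2.6q.
Competitive equilibrium: 69 − 1.7q = 11 + 2.6q → q* = 13.4884, p* = 46.0698.
With the tax, the buyer price exceeds the seller price by 22: (69 − 1.7q) − (11 + 2.6q) = 22 → q' = 8.3721.
Δq = 13.4884 − 8.3721 = 5.1163; the wedge equals the tax, 22.
DWL = ½ × 5.1163 × 22 = 56.28.

56.28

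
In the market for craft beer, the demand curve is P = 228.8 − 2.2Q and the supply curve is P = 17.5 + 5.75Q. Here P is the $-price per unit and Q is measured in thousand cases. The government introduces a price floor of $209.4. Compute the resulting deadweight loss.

Competitive equilibrium: 228.8 − 2.2Q = 17.5 + 5.75Q → Q* = 26.57862, P* = 170.32704.
At the floor P = 209.4, quantity demanded = (228.8 − 209.4)/2.2 = 8.81818.
Sellers' marginal cost at Q' = 8.81818: 17.5 + 5.75·8.81818 = 68.20454.
ΔQ = 26.57862 − 8.81818 = 17.76044; wedge = 209.4 − 68.20454 = 141.19546.
Welfare loss = ½ × 17.76044 × 141.19546 = $1253.85 thousand.

$1253.85 thousand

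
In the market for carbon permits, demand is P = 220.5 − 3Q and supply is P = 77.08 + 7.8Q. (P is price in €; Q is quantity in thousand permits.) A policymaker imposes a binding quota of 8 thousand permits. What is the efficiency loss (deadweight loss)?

€150.52 thousand

Competitive equilibrium: 220.5 − 3Q = 77.08 + 7.8Q → Q* = 13.2796, P* = 180.6611.
At Q = 8: demand price = 220.5 − 3·8 = 196.5; supply price = 77.08 + 7.8·8 = 139.48.
ΔQ = 13.2796 − 8 = 5.2796; wedge = 196.5 − 139.48 = 57.02.
The triangle = ½ × 5.2796 × 57.02 = €150.52 thousand.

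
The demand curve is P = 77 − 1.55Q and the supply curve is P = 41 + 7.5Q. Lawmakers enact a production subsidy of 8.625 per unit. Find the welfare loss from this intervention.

Competitive equilibrium: 77 − 1.55Q = 41 + 7.5Q → Q* = 3.9779, P* = 70.8343.
The subsidy lowers effective supply by 8.625: P = 32.375 + 7.5Q.
New quantity: 77 − 1.55Q = 32.375 + 7.5Q → Q' = 4.9309.
Overproduction ΔQ = 4.9309 − 3.9779 = 0.953; wedge = subsidy = 8.625.
Deadweight loss = ½ × 0.953 × 8.625 = 4.11.

4.11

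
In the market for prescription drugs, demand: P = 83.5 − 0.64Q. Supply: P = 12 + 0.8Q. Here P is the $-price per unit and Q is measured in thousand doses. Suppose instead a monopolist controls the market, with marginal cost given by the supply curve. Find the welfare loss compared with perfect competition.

$168.06 thousand

Competitive equilibrium: 83.5 − 0.64Q = 12 + 0.8Q → Q* = 49.6528, P* = 51.7222.
Marginal revenue: MR = 83.5 − 1.28Q. Set MR = MC: 83.5 − 1.28Q = 12 + 0.8Q → Q_m = 34.375.
Price P_m = 83.5 − 0.64·34.375 = 61.5; MC(Q_m) = 12 + 0.8·34.375 = 39.5.
Competitive Q* = 49.6528, so ΔQ = 15.2778; wedge = 61.5 − 39.5 = 22.
Deadweight loss = ½ × 15.2778 × 22 = $168.06 thousand.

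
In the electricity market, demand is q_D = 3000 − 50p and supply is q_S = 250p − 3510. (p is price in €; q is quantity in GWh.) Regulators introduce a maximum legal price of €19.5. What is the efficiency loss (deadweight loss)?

€3630

In inverse form: demand p = 60 − 0.02q, supply p = 14.04 + 0.004q.
Competitive equilibrium: 60 − 0.02q = 14.04 + 0.004q → q* = 1915, p* = 21.7.
At the ceiling p = 19.5, quantity supplied = (19.5 − 14.04)/0.004 = 1365.
Willingness to pay at q' = 1365: 60 − 0.02·1365 = 32.7.
Δq = 1915 − 1365 = 550; wedge = 32.7 − 19.5 = 13.2.
Deadweight loss = ½ × 550 × 13.2 = €3630.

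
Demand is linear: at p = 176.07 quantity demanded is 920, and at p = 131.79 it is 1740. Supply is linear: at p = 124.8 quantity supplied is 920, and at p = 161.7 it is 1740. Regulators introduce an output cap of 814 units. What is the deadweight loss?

Demand slope = (131.79 − 176.07)/(1740 − 920) = −0.054, so p = 225.75 − 0.054q.
Supply slope = (161.7 − 124.8)/(1740 − 920) = 0.045, so p = 83.4 + 0.045q.
Competitive equilibrium: 225.75 − 0.054q = 83.4 + 0.045q → q* = 1437.87879, p* = 148.10455.
At q = 814: demand price = 225.75 − 0.054·814 = 181.794; supply price = 83.4 + 0.045·814 = 120.03.
Δq = 1437.87879 − 814 = 623.87879; wedge = 181.794 − 120.03 = 61.764.
Welfare loss = ½ × 623.87879 × 61.764 = 19266.62.

19266.62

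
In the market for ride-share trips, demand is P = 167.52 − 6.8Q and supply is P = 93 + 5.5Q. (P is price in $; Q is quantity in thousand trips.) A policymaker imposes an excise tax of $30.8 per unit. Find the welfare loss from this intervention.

$38.56 thousand

Competitive equilibrium: 167.52 − 6.8Q = 93 + 5.5Q → Q* = 6.0585, P* = 126.322.
With the tax, the buyer price exceeds the seller price by 30.8: (167.52 − 6.8Q) − (93 + 5.5Q) = 30.8 → Q' = 3.5545.
ΔQ = 6.0585 − 3.5545 = 2.504; the wedge equals the tax, 30.8.
DWL = ½ × 2.504 × 30.8 = $38.56 thousand.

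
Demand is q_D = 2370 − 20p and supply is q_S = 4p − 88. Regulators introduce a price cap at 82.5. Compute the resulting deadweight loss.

952.02

In inverse form: demand p = 118.5 − 0.05q, supply p = 22 + 0.25q.
Competitive equilibrium: 118.5 − 0.05q = 22 + 0.25q → q* = 321.6667, p* = 102.4167.
At the ceiling p = 82.5, quantity supplied = (82.5 − 22)/0.25 = 242.
Willingness to pay at q' = 242: 118.5 − 0.05·242 = 106.4.
Δq = 321.6667 − 242 = 79.6667; wedge = 106.4 − 82.5 = 23.9.
Deadweight loss = ½ × 79.6667 × 23.9 = 952.02.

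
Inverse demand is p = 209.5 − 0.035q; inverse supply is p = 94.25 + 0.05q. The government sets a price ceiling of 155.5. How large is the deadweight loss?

Competitive equilibrium: 209.5 − 0.035q = 94.25 + 0.05q → q* = 1355.8824, p* = 162.0441.
At the ceiling p = 155.5, quantity supplied = (155.5 − 94.25)/0.05 = 1225.
Willingness to pay at q' = 1225: 209.5 − 0.035·1225 = 166.625.
Δq = 1355.8824 − 1225 = 130.8824; wedge = 166.625 − 155.5 = 11.125.
The triangle = ½ × 130.8824 × 11.125 = 728.03.

728.03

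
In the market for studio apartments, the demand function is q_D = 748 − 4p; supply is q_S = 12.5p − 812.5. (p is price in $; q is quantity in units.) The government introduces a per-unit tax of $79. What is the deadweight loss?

$9456.06

In inverse form: demand p = 187 − 0.25q, supply p = 65 + 0.08q.
Competitive equilibrium: 187 − 0.25q = 65 + 0.08q → q* = 369.697, p* = 94.5758.
With the tax, the buyer price exceeds the seller price by 79: (187 − 0.25q) − (65 + 0.08q) = 79 → q' = 130.303.
Δq = 369.697 − 130.303 = 239.394; the wedge equals the tax, 79.
DWL = ½ × 239.394 × 79 = $9456.06.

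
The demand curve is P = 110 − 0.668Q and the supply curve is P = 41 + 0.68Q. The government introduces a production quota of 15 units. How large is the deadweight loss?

882.60

Competitive equilibrium: 110 − 0.668Q = 41 + 0.68Q → Q* = 51.1869, P* = 75.8071.
At Q = 15: demand price = 110 − 0.668·15 = 99.98; supply price = 41 + 0.68·15 = 51.2.
ΔQ = 51.1869 − 15 = 36.1869; wedge = 99.98 − 51.2 = 48.78.
Deadweight loss = ½ × 36.1869 × 48.78 = 882.60.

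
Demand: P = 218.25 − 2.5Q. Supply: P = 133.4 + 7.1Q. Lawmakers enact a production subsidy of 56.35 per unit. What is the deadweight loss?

165.38

Competitive equilibrium: 218.25 − 2.5Q = 133.4 + 7.1Q → Q* = 8.8385, P* = 196.1536.
The subsidy lowers effective supply by 56.35: P = 77.05 + 7.1Q.
New quantity: 218.25 − 2.5Q = 77.05 + 7.1Q → Q' = 14.7083.
Overproduction ΔQ = 14.7083 − 8.8385 = 5.8698; wedge = subsidy = 56.35.
Deadweight loss = ½ × 5.8698 × 56.35 = 165.38.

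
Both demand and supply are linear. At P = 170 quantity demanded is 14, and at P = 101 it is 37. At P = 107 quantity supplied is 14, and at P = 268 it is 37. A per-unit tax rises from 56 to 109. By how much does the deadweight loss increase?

Demand slope = (101 − 170)/(37 − 14) = −3, so P = 212 − 3Q.
Supply slope = (268 − 107)/(37 − 14) = 7, so P = 9 + 7Q.
Competitive equilibrium: 212 − 3Q = 9 + 7Q → Q* = 20.3, P* = 151.1.
For a per-unit tax t: ΔQ = t/10, so DWL = ½·t·(t/10) = t²/20.
At t = 56: DWL = 156.8. At t = 109: DWL = 594.05.
Increase = 594.05 − 156.8 = 437.25.

437.25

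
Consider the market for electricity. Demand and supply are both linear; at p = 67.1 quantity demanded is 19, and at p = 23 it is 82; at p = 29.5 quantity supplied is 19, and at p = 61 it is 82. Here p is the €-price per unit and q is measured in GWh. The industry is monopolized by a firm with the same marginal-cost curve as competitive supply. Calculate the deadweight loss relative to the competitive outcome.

Demand slope = (23 − 67.1)/(82 − 19) = −0.7, so p = 80.4 − 0.7q.
Supply slope = (61 − 29.5)/(82 − 19) = 0.5, so p = 20 + 0.5q.
Competitive equilibrium: 80.4 − 0.7q = 20 + 0.5q → q* = 50.3333, p* = 45.1667.
Marginal revenue: MR = 80.4 − 1.4q. Set MR = MC: 80.4 − 1.4q = 20 + 0.5q → q_m = 31.7895.
Price p_m = 80.4 − 0.7·31.7895 = 58.1474; MC(q_m) = 20 + 0.5·31.7895 = 35.8948.
Competitive q* = 50.3333, so Δq = 18.5438; wedge = 58.1474 − 35.8948 = 22.2526.
Welfare loss = ½ × 18.5438 × 22.2526 = €206.32.

€206.32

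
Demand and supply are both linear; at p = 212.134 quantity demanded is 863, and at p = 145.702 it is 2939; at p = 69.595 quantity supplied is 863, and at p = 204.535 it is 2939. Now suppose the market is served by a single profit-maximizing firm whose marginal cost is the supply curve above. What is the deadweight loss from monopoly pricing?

Demand slope = (145.702 − 212.134)/(2939 − 863) = −0.032, so p = 239.75 − 0.032q.
Supply slope = (204.535 − 69.595)/(2939 − 863) = 0.065, so p = 13.5 + 0.065q.
Competitive equilibrium: 239.75 − 0.032q = 13.5 + 0.065q → q* = 2332.47423, p* = 165.11082.
Marginal revenue: MR = 239.75 − 0.064q. Set MR = MC: 239.75 − 0.064q = 13.5 + 0.065q → q_m = 1753.87597.
Price p_m = 239.75 − 0.032·1753.87597 = 183.62597; MC(q_m) = 13.5 + 0.065·1753.87597 = 127.50194.
Competitive q* = 2332.47423, so Δq = 578.59826; wedge = 183.62597 − 127.50194 = 56.12403.
DWL = ½ × 578.59826 × 56.12403 = 16236.63.

16236.63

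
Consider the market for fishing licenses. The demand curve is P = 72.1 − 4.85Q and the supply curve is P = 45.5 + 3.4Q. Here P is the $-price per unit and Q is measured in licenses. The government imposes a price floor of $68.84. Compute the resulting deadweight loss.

Competitive equilibrium: 72.1 − 4.85Q = 45.5 + 3.4Q → Q* = 3.2242, P* = 56.4624.
At the floor P = 68.84, quantity demanded = (72.1 − 68.84)/4.85 = 0.6722.
Sellers' marginal cost at Q' = 0.6722: 45.5 + 3.4·0.6722 = 47.7855.
ΔQ = 3.2242 − 0.6722 = 2.552; wedge = 68.84 − 47.7855 = 21.0545.
DWL = ½ × 2.552 × 21.0545 = $26.87.

$26.87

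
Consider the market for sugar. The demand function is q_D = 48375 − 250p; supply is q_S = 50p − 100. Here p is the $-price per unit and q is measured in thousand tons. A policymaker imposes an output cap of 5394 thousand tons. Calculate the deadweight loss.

$80197.04 thousand

In inverse form: demand p = 193.5 − 0.004q, supply p = 2 + 0.02q.
Competitive equilibrium: 193.5 − 0.004q = 2 + 0.02q → q* = 7979.1667, p* = 161.5833.
At q = 5394: demand price = 193.5 − 0.004·5394 = 171.924; supply price = 2 + 0.02·5394 = 109.88.
Δq = 7979.1667 − 5394 = 2585.1667; wedge = 171.924 − 109.88 = 62.044.
Deadweight loss = ½ × 2585.1667 × 62.044 = $80197.04 thousand.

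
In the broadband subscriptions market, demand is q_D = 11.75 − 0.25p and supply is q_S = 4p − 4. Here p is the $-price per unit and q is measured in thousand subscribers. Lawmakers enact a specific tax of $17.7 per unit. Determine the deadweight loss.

In inverse form: demand p = 47 − 4q, supply p = 1 + 0.25q.
Competitive equilibrium: 47 − 4q = 1 + 0.25q → q* = 10.8235, p* = 3.7059.
With the tax, the buyer price exceeds the seller price by 17.7: (47 − 4q) − (1 + 0.25q) = 17.7 → q' = 6.6588.
Δq = 10.8235 − 6.6588 = 4.1647; the wedge equals the tax, 17.7.
The triangle = ½ × 4.1647 × 17.7 = $36.86 thousand.

$36.86 thousand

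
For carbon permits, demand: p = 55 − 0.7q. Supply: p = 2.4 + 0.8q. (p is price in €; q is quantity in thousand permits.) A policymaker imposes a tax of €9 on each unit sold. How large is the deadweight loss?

€27 thousand

Competitive equilibrium: 55 − 0.7q = 2.4 + 0.8q → q* = 35.0667, p* = 30.4533.
With the tax, the buyer price exceeds the seller price by 9: (55 − 0.7q) − (2.4 + 0.8q) = 9 → q' = 29.0667.
Δq = 35.0667 − 29.0667 = 6; the wedge equals the tax, 9.
Deadweight loss = ½ × 6 × 9 = €27 thousand.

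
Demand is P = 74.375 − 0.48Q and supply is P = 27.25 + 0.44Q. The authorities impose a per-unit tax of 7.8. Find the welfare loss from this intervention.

Competitive equilibrium: 74.375 − 0.48Q = 27.25 + 0.44Q → Q* = 51.22283, P* = 49.78804.
With the tax, the buyer price exceeds the seller price by 7.8: (74.375 − 0.48Q) − (27.25 + 0.44Q) = 7.8 → Q' = 42.74457.
ΔQ = 51.22283 − 42.74457 = 8.47826; the wedge equals the tax, 7.8.
Welfare loss = ½ × 8.47826 × 7.8 = 33.07.

33.07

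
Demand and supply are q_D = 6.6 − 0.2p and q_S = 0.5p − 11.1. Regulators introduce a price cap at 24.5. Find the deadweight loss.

0.54

In inverse form: demand p = 33 − 5q, supply p = 22.2 + 2q.
Competitive equilibrium: 33 − 5q = 22.2 + 2q → q* = 1.5429, p* = 25.2857.
At the ceiling p = 24.5, quantity supplied = (24.5 − 22.2)/2 = 1.15.
Willingness to pay at q' = 1.15: 33 − 5·1.15 = 27.25.
Δq = 1.5429 − 1.15 = 0.3929; wedge = 27.25 − 24.5 = 2.75.
Welfare loss = ½ × 0.3929 × 2.75 = 0.54.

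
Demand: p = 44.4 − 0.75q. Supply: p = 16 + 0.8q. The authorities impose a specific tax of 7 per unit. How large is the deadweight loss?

Competitive equilibrium: 44.4 − 0.75q = 16 + 0.8q → q* = 18.3226, p* = 30.6581.
With the tax, the buyer price exceeds the seller price by 7: (44.4 − 0.75q) − (16 + 0.8q) = 7 → q' = 13.8065.
Δq = 18.3226 − 13.8065 = 4.5161; the wedge equals the tax, 7.
The triangle = ½ × 4.5161 × 7 = 15.81.

15.81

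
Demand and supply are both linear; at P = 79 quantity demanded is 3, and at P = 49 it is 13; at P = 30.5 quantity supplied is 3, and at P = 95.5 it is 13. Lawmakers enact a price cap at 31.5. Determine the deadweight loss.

Demand slope = (49 − 79)/(13 − 3) = −3, so P = 88 − 3Q.
Supply slope = (95.5 − 30.5)/(13 − 3) = 6.5, so P = 11 + 6.5Q.
Competitive equilibrium: 88 − 3Q = 11 + 6.5Q → Q* = 8.10526, P* = 63.68421.
At the ceiling P = 31.5, quantity supplied = (31.5 − 11)/6.5 = 3.15385.
Willingness to pay at Q' = 3.15385: 88 − 3·3.15385 = 78.53845.
ΔQ = 8.10526 − 3.15385 = 4.95141; wedge = 78.53845 − 31.5 = 47.03845.
DWL = ½ × 4.95141 × 47.03845 = 116.45.

116.45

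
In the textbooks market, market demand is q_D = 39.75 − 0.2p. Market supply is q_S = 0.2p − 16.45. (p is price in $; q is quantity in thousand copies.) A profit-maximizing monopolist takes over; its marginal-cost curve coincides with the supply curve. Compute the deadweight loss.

$75.40 thousand

In inverse form: demand p = 198.75 − 5q, supply p = 82.25 + 5q.
Competitive equilibrium: 198.75 − 5q = 82.25 + 5q → q* = 11.65, p* = 140.5.
Marginal revenue: MR = 198.75 − 10q. Set MR = MC: 198.75 − 10q = 82.25 + 5q → q_m = 7.7667.
Price p_m = 198.75 − 5·7.7667 = 159.9165; MC(q_m) = 82.25 + 5·7.7667 = 121.0835.
Competitive q* = 11.65, so Δq = 3.8833; wedge = 159.9165 − 121.0835 = 38.833.
DWL = ½ × 3.8833 × 38.833 = $75.40 thousand.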